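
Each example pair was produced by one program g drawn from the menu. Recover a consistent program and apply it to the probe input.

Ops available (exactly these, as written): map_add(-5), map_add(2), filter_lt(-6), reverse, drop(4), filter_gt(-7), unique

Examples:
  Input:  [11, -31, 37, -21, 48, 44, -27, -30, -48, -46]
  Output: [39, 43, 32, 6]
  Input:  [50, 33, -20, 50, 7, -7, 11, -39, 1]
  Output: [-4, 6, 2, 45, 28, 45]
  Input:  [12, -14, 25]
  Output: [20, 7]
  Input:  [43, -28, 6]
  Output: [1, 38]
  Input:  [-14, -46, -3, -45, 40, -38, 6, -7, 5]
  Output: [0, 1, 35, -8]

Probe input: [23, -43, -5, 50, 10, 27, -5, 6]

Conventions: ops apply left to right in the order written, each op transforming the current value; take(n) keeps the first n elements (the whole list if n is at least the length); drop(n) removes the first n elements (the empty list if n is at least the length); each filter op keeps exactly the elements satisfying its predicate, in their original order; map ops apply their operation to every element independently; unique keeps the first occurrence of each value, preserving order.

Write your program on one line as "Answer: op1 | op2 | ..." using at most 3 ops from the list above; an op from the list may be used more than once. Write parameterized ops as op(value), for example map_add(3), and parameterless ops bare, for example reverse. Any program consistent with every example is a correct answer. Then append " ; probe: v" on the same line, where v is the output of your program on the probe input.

reverse | filter_gt(-7) | map_add(-5) ; probe: [1, -10, 22, 5, 45, -10, 18]

Check, running the answer program on each example:
  [11, -31, 37, -21, 48, 44, -27, -30, -48, -46] -> [-46, -48, -30, -27, 44, 48, -21, 37, -31, 11] -> [44, 48, 37, 11] -> [39, 43, 32, 6]
  [50, 33, -20, 50, 7, -7, 11, -39, 1] -> [1, -39, 11, -7, 7, 50, -20, 33, 50] -> [1, 11, 7, 50, 33, 50] -> [-4, 6, 2, 45, 28, 45]
  [12, -14, 25] -> [25, -14, 12] -> [25, 12] -> [20, 7]
  [43, -28, 6] -> [6, -28, 43] -> [6, 43] -> [1, 38]
  [-14, -46, -3, -45, 40, -38, 6, -7, 5] -> [5, -7, 6, -38, 40, -45, -3, -46, -14] -> [5, 6, 40, -3] -> [0, 1, 35, -8]
  probe: [23, -43, -5, 50, 10, 27, -5, 6] -> [6, -5, 27, 10, 50, -5, -43, 23] -> [6, -5, 27, 10, 50, -5, 23] -> [1, -10, 22, 5, 45, -10, 18]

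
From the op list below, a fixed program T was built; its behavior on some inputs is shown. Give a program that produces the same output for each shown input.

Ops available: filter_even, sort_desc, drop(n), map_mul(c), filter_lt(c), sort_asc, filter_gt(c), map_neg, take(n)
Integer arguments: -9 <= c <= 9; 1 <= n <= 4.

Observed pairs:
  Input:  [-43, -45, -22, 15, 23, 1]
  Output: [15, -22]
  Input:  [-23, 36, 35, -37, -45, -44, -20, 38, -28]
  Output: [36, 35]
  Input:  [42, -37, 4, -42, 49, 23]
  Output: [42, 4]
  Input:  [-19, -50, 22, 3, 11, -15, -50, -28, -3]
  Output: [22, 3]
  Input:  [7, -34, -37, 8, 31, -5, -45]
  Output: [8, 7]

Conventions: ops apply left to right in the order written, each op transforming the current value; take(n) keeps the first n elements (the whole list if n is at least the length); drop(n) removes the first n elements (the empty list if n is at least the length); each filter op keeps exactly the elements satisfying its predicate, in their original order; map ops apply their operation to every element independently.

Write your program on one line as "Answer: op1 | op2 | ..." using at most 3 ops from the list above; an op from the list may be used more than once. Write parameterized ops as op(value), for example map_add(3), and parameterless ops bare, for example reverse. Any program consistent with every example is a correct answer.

take(4) | sort_desc | take(2)

Check, running the answer program on each example:
  [-43, -45, -22, 15, 23, 1] -> [-43, -45, -22, 15] -> [15, -22, -43, -45] -> [15, -22]
  [-23, 36, 35, -37, -45, -44, -20, 38, -28] -> [-23, 36, 35, -37] -> [36, 35, -23, -37] -> [36, 35]
  [42, -37, 4, -42, 49, 23] -> [42, -37, 4, -42] -> [42, 4, -37, -42] -> [42, 4]
  [-19, -50, 22, 3, 11, -15, -50, -28, -3] -> [-19, -50, 22, 3] -> [22, 3, -19, -50] -> [22, 3]
  [7, -34, -37, 8, 31, -5, -45] -> [7, -34, -37, 8] -> [8, 7, -34, -37] -> [8, 7]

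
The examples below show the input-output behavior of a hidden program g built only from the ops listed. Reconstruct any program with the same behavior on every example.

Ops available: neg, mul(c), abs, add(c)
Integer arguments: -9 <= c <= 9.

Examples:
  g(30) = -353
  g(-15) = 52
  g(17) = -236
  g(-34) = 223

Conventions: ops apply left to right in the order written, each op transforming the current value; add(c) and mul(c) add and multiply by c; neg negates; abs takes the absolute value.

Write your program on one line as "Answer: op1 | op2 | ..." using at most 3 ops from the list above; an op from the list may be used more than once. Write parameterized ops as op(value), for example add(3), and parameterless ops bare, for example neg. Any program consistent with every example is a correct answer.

add(9) | mul(-9) | add(-2)

Check, running the answer program on each example:
  30 -> 39 -> -351 -> -353
  -15 -> -6 -> 54 -> 52
  17 -> 26 -> -234 -> -236
  -34 -> -25 -> 225 -> 223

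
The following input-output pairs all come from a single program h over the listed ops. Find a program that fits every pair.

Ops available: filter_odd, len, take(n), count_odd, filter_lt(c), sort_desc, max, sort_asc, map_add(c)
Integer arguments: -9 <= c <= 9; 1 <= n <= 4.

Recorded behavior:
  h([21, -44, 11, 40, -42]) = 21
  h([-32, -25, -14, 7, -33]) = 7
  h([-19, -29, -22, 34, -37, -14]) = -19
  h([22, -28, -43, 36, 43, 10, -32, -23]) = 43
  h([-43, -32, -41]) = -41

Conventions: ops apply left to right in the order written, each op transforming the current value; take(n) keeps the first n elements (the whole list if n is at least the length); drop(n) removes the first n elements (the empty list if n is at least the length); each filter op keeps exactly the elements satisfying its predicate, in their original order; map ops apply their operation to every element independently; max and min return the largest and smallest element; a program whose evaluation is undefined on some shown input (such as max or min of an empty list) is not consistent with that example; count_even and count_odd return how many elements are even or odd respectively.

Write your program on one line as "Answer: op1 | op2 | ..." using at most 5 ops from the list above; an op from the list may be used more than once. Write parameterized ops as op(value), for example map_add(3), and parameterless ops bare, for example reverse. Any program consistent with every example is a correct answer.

filter_odd | sort_asc | sort_desc | max

Check, running the answer program on each example:
  [21, -44, 11, 40, -42] -> [21, 11] -> [11, 21] -> [21, 11] -> 21
  [-32, -25, -14, 7, -33] -> [-25, 7, -33] -> [-33, -25, 7] -> [7, -25, -33] -> 7
  [-19, -29, -22, 34, -37, -14] -> [-19, -29, -37] -> [-37, -29, -19] -> [-19, -29, -37] -> -19
  [22, -28, -43, 36, 43, 10, -32, -23] -> [-43, 43, -23] -> [-43, -23, 43] -> [43, -23, -43] -> 43
  [-43, -32, -41] -> [-43, -41] -> [-43, -41] -> [-41, -43] -> -41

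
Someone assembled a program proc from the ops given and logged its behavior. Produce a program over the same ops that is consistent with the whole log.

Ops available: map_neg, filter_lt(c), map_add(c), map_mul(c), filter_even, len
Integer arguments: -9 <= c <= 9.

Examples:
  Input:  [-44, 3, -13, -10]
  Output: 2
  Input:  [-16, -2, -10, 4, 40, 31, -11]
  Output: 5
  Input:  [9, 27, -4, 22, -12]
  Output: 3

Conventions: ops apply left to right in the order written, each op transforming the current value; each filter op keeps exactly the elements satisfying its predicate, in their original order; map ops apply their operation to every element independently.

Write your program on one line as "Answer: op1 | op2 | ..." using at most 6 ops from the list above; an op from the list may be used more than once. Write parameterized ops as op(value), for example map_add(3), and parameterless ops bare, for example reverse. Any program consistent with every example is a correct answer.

map_mul(-3) | filter_even | map_add(-2) | map_mul(-3) | map_mul(-9) | len

Check, running the answer program on each example:
  [-44, 3, -13, -10] -> [132, -9, 39, 30] -> [132, 30] -> [130, 28] -> [-390, -84] -> [3510, 756] -> 2
  [-16, -2, -10, 4, 40, 31, -11] -> [48, 6, 30, -12, -120, -93, 33] -> [48, 6, 30, -12, -120] -> [46, 4, 28, -14, -122] -> [-138, -12, -84, 42, 366] -> [1242, 108, 756, -378, -3294] -> 5
  [9, 27, -4, 22, -12] -> [-27, -81, 12, -66, 36] -> [12, -66, 36] -> [10, -68, 34] -> [-30, 204, -102] -> [270, -1836, 918] -> 3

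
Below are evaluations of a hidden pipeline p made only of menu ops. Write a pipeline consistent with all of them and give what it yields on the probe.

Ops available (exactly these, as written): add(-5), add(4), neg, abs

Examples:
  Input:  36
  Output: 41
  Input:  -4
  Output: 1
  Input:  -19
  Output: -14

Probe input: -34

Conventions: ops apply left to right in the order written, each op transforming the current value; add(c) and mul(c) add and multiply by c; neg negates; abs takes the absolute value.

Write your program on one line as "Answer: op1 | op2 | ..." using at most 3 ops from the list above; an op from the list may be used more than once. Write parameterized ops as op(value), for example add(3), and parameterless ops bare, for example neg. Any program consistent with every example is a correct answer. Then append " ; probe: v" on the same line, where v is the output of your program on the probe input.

neg | add(-5) | neg ; probe: -29

Check, running the answer program on each example:
  36 -> -36 -> -41 -> 41
  -4 -> 4 -> -1 -> 1
  -19 -> 19 -> 14 -> -14
  probe: -34 -> 34 -> 29 -> -29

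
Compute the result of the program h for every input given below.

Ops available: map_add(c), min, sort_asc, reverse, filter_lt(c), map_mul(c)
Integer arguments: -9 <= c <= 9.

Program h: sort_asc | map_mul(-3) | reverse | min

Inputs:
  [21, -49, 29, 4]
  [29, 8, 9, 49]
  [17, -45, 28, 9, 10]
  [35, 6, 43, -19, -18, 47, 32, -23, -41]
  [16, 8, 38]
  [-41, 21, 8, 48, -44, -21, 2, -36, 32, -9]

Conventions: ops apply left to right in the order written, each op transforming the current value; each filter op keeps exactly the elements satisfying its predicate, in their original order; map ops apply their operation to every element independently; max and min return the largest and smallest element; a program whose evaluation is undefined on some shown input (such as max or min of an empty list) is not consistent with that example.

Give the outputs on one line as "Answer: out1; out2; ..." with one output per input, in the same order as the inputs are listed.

-87; -147; -84; -141; -114; -144

Execution, op by op:
  [21, -49, 29, 4] -> [-49, 4, 21, 29] -> [147, -12, -63, -87] -> [-87, -63, -12, 147] -> -87
  [29, 8, 9, 49] -> [8, 9, 29, 49] -> [-24, -27, -87, -147] -> [-147, -87, -27, -24] -> -147
  [17, -45, 28, 9, 10] -> [-45, 9, 10, 17, 28] -> [135, -27, -30, -51, -84] -> [-84, -51, -30, -27, 135] -> -84
  [35, 6, 43, -19, -18, 47, 32, -23, -41] -> [-41, -23, -19, -18, 6, 32, 35, 43, 47] -> [123, 69, 57, 54, -18, -96, -105, -129, -141] -> [-141, -129, -105, -96, -18, 54, 57, 69, 123] -> -141
  [16, 8, 38] -> [8, 16, 38] -> [-24, -48, -114] -> [-114, -48, -24] -> -114
  [-41, 21, 8, 48, -44, -21, 2, -36, 32, -9] -> [-44, -41, -36, -21, -9, 2, 8, 21, 32, 48] -> [132, 123, 108, 63, 27, -6, -24, -63, -96, -144] -> [-144, -96, -63, -24, -6, 27, 63, 108, 123, 132] -> -144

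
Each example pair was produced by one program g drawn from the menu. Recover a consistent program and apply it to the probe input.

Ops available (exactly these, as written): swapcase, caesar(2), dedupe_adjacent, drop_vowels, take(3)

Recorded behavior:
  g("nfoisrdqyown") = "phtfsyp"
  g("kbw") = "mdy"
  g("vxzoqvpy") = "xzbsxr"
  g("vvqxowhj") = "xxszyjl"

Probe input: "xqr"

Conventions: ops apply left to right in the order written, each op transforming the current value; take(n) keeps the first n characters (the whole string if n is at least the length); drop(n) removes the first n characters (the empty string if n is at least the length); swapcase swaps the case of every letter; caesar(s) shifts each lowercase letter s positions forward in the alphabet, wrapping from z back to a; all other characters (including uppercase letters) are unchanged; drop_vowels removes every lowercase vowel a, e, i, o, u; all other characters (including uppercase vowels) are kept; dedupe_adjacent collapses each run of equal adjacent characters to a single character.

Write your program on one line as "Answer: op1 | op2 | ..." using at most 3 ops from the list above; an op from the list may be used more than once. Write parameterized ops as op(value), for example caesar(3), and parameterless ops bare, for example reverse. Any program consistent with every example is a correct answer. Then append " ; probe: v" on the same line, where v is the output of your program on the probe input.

drop_vowels | caesar(2) | drop_vowels ; probe: "zst"

Check, running the answer program on each example:
  "nfoisrdqyown" -> "nfsrdqywn" -> "phutfsayp" -> "phtfsyp"
  "kbw" -> "kbw" -> "mdy" -> "mdy"
  "vxzoqvpy" -> "vxzqvpy" -> "xzbsxra" -> "xzbsxr"
  "vvqxowhj" -> "vvqxwhj" -> "xxszyjl" -> "xxszyjl"
  probe: "xqr" -> "xqr" -> "zst" -> "zst"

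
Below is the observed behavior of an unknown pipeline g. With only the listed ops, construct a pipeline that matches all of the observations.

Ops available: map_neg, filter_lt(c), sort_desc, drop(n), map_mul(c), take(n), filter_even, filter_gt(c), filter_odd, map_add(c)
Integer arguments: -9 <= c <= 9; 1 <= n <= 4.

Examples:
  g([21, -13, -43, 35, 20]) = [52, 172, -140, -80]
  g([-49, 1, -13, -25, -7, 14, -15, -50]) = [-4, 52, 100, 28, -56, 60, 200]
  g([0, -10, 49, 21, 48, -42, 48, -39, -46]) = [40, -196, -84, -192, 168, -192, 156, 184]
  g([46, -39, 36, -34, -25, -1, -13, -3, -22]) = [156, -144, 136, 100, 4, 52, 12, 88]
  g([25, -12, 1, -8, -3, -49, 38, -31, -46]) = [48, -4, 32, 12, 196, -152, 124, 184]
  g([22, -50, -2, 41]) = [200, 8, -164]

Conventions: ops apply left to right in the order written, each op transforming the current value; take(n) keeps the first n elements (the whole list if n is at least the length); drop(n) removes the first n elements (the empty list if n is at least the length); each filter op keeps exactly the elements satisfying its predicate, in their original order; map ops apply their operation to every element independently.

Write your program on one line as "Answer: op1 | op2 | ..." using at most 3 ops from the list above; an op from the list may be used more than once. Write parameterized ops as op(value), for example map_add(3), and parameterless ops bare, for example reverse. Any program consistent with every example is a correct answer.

map_neg | drop(1) | map_mul(4)

Check, running the answer program on each example:
  [21, -13, -43, 35, 20] -> [-21, 13, 43, -35, -20] -> [13, 43, -35, -20] -> [52, 172, -140, -80]
  [-49, 1, -13, -25, -7, 14, -15, -50] -> [49, -1, 13, 25, 7, -14, 15, 50] -> [-1, 13, 25, 7, -14, 15, 50] -> [-4, 52, 100, 28, -56, 60, 200]
  [0, -10, 49, 21, 48, -42, 48, -39, -46] -> [0, 10, -49, -21, -48, 42, -48, 39, 46] -> [10, -49, -21, -48, 42, -48, 39, 46] -> [40, -196, -84, -192, 168, -192, 156, 184]
  [46, -39, 36, -34, -25, -1, -13, -3, -22] -> [-46, 39, -36, 34, 25, 1, 13, 3, 22] -> [39, -36, 34, 25, 1, 13, 3, 22] -> [156, -144, 136, 100, 4, 52, 12, 88]
  [25, -12, 1, -8, -3, -49, 38, -31, -46] -> [-25, 12, -1, 8, 3, 49, -38, 31, 46] -> [12, -1, 8, 3, 49, -38, 31, 46] -> [48, -4, 32, 12, 196, -152, 124, 184]
  [22, -50, -2, 41] -> [-22, 50, 2, -41] -> [50, 2, -41] -> [200, 8, -164]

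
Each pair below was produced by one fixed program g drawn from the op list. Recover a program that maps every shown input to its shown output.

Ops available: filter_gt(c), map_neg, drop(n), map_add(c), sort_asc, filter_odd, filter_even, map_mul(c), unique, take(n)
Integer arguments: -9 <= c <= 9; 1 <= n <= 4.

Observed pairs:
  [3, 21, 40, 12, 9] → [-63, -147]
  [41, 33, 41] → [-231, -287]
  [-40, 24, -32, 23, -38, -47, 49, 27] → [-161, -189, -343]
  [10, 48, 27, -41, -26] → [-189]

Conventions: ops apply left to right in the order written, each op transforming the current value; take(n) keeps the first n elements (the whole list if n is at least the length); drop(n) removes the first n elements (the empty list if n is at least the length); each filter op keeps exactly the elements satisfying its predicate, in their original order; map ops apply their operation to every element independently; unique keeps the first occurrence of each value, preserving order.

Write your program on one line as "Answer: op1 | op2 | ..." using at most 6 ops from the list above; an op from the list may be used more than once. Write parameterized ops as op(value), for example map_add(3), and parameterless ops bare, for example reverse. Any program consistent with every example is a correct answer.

filter_odd | filter_gt(8) | sort_asc | map_mul(7) | unique | map_neg

Check, running the answer program on each example:
  [3, 21, 40, 12, 9] -> [3, 21, 9] -> [21, 9] -> [9, 21] -> [63, 147] -> [63, 147] -> [-63, -147]
  [41, 33, 41] -> [41, 33, 41] -> [41, 33, 41] -> [33, 41, 41] -> [231, 287, 287] -> [231, 287] -> [-231, -287]
  [-40, 24, -32, 23, -38, -47, 49, 27] -> [23, -47, 49, 27] -> [23, 49, 27] -> [23, 27, 49] -> [161, 189, 343] -> [161, 189, 343] -> [-161, -189, -343]
  [10, 48, 27, -41, -26] -> [27, -41] -> [27] -> [27] -> [189] -> [189] -> [-189]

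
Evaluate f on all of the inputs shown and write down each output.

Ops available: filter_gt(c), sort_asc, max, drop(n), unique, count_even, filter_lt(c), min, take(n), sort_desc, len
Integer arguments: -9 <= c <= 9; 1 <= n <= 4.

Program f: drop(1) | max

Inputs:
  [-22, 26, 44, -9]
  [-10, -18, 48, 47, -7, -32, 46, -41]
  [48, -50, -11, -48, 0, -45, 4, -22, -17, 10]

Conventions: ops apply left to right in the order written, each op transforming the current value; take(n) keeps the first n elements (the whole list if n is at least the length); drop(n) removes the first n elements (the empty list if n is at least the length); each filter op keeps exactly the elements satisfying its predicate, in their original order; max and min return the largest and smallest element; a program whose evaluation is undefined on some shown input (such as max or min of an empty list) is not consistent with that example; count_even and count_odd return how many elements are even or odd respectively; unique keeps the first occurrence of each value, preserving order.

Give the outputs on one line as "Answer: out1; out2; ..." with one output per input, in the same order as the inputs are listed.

44; 48; 10

Execution, op by op:
  [-22, 26, 44, -9] -> [26, 44, -9] -> 44
  [-10, -18, 48, 47, -7, -32, 46, -41] -> [-18, 48, 47, -7, -32, 46, -41] -> 48
  [48, -50, -11, -48, 0, -45, 4, -22, -17, 10] -> [-50, -11, -48, 0, -45, 4, -22, -17, 10] -> 10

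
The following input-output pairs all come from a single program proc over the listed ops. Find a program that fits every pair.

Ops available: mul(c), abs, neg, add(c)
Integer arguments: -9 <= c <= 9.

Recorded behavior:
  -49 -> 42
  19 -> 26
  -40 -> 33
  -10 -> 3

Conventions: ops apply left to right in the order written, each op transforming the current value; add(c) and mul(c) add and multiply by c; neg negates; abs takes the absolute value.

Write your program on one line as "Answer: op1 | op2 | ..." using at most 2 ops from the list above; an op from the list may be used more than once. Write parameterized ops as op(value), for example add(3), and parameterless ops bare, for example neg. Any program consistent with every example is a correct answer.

add(7) | abs

Check, running the answer program on each example:
  -49 -> -42 -> 42
  19 -> 26 -> 26
  -40 -> -33 -> 33
  -10 -> -3 -> 3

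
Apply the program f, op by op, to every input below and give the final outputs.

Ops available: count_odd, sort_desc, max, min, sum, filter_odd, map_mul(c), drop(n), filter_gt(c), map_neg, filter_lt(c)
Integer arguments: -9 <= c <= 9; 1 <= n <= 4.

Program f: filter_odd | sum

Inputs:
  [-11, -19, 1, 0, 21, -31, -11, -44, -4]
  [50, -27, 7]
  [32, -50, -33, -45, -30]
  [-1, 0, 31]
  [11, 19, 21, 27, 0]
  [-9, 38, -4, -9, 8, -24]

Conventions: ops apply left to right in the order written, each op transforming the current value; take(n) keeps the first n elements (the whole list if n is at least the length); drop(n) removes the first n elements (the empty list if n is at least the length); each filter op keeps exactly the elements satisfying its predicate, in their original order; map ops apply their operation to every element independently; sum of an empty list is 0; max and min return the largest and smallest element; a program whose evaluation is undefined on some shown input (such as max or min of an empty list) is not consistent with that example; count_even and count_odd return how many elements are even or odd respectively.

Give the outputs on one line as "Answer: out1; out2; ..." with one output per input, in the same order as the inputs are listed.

Execution, op by op:
  [-11, -19, 1, 0, 21, -31, -11, -44, -4] -> [-11, -19, 1, 21, -31, -11] -> -50
  [50, -27, 7] -> [-27, 7] -> -20
  [32, -50, -33, -45, -30] -> [-33, -45] -> -78
  [-1, 0, 31] -> [-1, 31] -> 30
  [11, 19, 21, 27, 0] -> [11, 19, 21, 27] -> 78
  [-9, 38, -4, -9, 8, -24] -> [-9, -9] -> -18

-50; -20; -78; 30; 78; -18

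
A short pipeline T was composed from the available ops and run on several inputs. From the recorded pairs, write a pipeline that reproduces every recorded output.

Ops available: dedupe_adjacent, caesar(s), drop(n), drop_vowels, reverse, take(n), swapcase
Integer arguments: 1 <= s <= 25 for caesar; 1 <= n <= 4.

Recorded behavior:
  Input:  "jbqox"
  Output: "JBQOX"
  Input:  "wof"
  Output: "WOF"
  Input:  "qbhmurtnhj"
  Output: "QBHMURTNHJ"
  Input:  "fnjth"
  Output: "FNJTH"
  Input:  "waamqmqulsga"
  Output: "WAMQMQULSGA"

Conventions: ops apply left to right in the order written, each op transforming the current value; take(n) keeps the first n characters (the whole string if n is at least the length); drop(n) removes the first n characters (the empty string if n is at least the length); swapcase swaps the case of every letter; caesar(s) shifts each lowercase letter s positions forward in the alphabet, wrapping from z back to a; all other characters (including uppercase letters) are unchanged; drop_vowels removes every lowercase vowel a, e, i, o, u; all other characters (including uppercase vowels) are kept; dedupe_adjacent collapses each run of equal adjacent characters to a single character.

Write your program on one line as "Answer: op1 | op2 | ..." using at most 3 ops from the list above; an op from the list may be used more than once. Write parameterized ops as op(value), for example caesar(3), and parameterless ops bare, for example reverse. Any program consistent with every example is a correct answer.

swapcase | dedupe_adjacent

Check, running the answer program on each example:
  "jbqox" -> "JBQOX" -> "JBQOX"
  "wof" -> "WOF" -> "WOF"
  "qbhmurtnhj" -> "QBHMURTNHJ" -> "QBHMURTNHJ"
  "fnjth" -> "FNJTH" -> "FNJTH"
  "waamqmqulsga" -> "WAAMQMQULSGA" -> "WAMQMQULSGA"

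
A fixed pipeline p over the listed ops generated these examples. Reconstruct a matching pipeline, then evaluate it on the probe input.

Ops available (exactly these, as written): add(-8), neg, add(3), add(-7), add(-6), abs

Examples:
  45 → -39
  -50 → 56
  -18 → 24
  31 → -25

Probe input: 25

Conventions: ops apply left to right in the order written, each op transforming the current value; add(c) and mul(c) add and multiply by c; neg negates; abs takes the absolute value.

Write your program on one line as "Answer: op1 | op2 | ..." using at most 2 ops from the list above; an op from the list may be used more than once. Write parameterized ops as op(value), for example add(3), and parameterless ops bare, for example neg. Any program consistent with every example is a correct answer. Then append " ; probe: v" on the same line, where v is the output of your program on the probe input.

add(-6) | neg ; probe: -19

Check, running the answer program on each example:
  45 -> 39 -> -39
  -50 -> -56 -> 56
  -18 -> -24 -> 24
  31 -> 25 -> -25
  probe: 25 -> 19 -> -19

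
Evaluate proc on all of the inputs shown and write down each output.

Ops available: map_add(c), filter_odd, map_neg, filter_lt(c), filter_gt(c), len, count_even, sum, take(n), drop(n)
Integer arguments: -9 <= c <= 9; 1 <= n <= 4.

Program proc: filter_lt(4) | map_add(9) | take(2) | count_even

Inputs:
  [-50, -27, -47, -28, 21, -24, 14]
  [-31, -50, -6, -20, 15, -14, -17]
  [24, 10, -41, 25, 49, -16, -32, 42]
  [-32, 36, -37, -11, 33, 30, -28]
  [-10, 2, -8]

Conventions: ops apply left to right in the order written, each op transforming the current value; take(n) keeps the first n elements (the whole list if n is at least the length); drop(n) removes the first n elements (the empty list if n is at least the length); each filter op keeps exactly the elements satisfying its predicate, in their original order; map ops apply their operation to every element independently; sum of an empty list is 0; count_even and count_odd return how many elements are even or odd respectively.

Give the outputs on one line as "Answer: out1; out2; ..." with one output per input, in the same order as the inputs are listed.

1; 1; 1; 1; 0

Execution, op by op:
  [-50, -27, -47, -28, 21, -24, 14] -> [-50, -27, -47, -28, -24] -> [-41, -18, -38, -19, -15] -> [-41, -18] -> 1
  [-31, -50, -6, -20, 15, -14, -17] -> [-31, -50, -6, -20, -14, -17] -> [-22, -41, 3, -11, -5, -8] -> [-22, -41] -> 1
  [24, 10, -41, 25, 49, -16, -32, 42] -> [-41, -16, -32] -> [-32, -7, -23] -> [-32, -7] -> 1
  [-32, 36, -37, -11, 33, 30, -28] -> [-32, -37, -11, -28] -> [-23, -28, -2, -19] -> [-23, -28] -> 1
  [-10, 2, -8] -> [-10, 2, -8] -> [-1, 11, 1] -> [-1, 11] -> 0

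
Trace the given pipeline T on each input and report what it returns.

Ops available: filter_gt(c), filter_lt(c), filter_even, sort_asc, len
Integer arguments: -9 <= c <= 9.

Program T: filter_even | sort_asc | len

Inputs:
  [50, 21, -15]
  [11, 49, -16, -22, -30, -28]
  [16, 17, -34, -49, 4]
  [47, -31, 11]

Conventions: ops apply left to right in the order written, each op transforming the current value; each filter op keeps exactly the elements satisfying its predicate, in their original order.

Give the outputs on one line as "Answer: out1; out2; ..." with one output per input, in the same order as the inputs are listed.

Execution, op by op:
  [50, 21, -15] -> [50] -> [50] -> 1
  [11, 49, -16, -22, -30, -28] -> [-16, -22, -30, -28] -> [-30, -28, -22, -16] -> 4
  [16, 17, -34, -49, 4] -> [16, -34, 4] -> [-34, 4, 16] -> 3
  [47, -31, 11] -> [] -> [] -> 0

1; 4; 3; 0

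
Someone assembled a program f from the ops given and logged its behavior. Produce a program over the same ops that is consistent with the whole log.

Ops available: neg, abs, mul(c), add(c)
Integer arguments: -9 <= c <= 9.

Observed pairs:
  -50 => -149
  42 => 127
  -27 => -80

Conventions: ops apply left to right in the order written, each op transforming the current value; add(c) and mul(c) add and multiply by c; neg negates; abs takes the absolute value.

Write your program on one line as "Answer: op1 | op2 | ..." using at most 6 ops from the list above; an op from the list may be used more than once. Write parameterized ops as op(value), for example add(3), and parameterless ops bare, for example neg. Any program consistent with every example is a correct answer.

neg | mul(3) | add(3) | neg | add(5) | add(-1)

Check, running the answer program on each example:
  -50 -> 50 -> 150 -> 153 -> -153 -> -148 -> -149
  42 -> -42 -> -126 -> -123 -> 123 -> 128 -> 127
  -27 -> 27 -> 81 -> 84 -> -84 -> -79 -> -80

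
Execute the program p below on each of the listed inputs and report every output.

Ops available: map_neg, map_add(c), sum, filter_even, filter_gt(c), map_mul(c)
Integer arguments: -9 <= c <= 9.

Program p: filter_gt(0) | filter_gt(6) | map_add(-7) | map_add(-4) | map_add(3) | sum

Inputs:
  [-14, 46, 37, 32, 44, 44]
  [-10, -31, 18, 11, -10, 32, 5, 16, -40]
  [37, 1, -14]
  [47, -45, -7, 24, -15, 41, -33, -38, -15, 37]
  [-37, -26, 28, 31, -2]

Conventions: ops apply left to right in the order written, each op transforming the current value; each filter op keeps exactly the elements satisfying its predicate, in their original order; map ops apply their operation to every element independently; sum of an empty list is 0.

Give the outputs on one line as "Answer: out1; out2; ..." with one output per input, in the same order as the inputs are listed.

163; 45; 29; 117; 43

Execution, op by op:
  [-14, 46, 37, 32, 44, 44] -> [46, 37, 32, 44, 44] -> [46, 37, 32, 44, 44] -> [39, 30, 25, 37, 37] -> [35, 26, 21, 33, 33] -> [38, 29, 24, 36, 36] -> 163
  [-10, -31, 18, 11, -10, 32, 5, 16, -40] -> [18, 11, 32, 5, 16] -> [18, 11, 32, 16] -> [11, 4, 25, 9] -> [7, 0, 21, 5] -> [10, 3, 24, 8] -> 45
  [37, 1, -14] -> [37, 1] -> [37] -> [30] -> [26] -> [29] -> 29
  [47, -45, -7, 24, -15, 41, -33, -38, -15, 37] -> [47, 24, 41, 37] -> [47, 24, 41, 37] -> [40, 17, 34, 30] -> [36, 13, 30, 26] -> [39, 16, 33, 29] -> 117
  [-37, -26, 28, 31, -2] -> [28, 31] -> [28, 31] -> [21, 24] -> [17, 20] -> [20, 23] -> 43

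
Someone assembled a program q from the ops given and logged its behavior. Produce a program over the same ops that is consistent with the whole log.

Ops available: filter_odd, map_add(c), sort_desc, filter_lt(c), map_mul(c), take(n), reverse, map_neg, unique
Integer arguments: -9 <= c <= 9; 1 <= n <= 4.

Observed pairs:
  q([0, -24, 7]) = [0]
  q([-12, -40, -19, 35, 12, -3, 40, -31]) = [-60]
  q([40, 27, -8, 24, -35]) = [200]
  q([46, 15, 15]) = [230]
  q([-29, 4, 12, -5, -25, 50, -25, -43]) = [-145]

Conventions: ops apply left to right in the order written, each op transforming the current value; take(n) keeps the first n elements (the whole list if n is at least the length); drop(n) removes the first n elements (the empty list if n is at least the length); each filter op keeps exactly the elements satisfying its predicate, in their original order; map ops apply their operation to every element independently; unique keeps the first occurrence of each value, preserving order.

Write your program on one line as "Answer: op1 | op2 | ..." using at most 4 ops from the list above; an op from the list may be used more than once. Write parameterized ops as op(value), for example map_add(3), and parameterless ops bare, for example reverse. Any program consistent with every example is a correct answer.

take(1) | map_neg | map_mul(-5)

Check, running the answer program on each example:
  [0, -24, 7] -> [0] -> [0] -> [0]
  [-12, -40, -19, 35, 12, -3, 40, -31] -> [-12] -> [12] -> [-60]
  [40, 27, -8, 24, -35] -> [40] -> [-40] -> [200]
  [46, 15, 15] -> [46] -> [-46] -> [230]
  [-29, 4, 12, -5, -25, 50, -25, -43] -> [-29] -> [29] -> [-145]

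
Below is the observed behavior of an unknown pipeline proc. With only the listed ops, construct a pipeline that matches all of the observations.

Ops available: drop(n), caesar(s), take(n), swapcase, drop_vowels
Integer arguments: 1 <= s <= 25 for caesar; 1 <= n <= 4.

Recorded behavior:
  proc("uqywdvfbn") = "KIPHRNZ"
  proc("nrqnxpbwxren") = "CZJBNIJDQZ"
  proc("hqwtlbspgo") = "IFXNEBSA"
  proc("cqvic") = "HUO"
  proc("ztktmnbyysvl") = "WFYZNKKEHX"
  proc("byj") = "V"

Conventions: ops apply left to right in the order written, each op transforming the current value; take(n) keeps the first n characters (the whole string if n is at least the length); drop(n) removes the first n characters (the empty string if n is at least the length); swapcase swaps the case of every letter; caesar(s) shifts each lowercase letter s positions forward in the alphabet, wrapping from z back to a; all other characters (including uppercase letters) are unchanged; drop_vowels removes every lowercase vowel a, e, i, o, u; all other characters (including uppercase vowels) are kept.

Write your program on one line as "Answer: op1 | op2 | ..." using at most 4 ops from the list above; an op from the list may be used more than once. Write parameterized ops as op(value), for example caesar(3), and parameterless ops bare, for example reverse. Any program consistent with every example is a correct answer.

drop(2) | caesar(25) | caesar(13) | swapcase

Check, running the answer program on each example:
  "uqywdvfbn" -> "ywdvfbn" -> "xvcueam" -> "kiphrnz" -> "KIPHRNZ"
  "nrqnxpbwxren" -> "qnxpbwxren" -> "pmwoavwqdm" -> "czjbnijdqz" -> "CZJBNIJDQZ"
  "hqwtlbspgo" -> "wtlbspgo" -> "vskarofn" -> "ifxnebsa" -> "IFXNEBSA"
  "cqvic" -> "vic" -> "uhb" -> "huo" -> "HUO"
  "ztktmnbyysvl" -> "ktmnbyysvl" -> "jslmaxxruk" -> "wfyznkkehx" -> "WFYZNKKEHX"
  "byj" -> "j" -> "i" -> "v" -> "V"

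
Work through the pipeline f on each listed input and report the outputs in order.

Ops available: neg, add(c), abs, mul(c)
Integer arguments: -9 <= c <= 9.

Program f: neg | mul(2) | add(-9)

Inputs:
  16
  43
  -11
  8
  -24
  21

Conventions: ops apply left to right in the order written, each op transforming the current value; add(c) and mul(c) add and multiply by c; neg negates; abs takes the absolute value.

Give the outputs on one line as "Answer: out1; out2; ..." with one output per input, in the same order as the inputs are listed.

-41; -95; 13; -25; 39; -51

Execution, op by op:
  16 -> -16 -> -32 -> -41
  43 -> -43 -> -86 -> -95
  -11 -> 11 -> 22 -> 13
  8 -> -8 -> -16 -> -25
  -24 -> 24 -> 48 -> 39
  21 -> -21 -> -42 -> -51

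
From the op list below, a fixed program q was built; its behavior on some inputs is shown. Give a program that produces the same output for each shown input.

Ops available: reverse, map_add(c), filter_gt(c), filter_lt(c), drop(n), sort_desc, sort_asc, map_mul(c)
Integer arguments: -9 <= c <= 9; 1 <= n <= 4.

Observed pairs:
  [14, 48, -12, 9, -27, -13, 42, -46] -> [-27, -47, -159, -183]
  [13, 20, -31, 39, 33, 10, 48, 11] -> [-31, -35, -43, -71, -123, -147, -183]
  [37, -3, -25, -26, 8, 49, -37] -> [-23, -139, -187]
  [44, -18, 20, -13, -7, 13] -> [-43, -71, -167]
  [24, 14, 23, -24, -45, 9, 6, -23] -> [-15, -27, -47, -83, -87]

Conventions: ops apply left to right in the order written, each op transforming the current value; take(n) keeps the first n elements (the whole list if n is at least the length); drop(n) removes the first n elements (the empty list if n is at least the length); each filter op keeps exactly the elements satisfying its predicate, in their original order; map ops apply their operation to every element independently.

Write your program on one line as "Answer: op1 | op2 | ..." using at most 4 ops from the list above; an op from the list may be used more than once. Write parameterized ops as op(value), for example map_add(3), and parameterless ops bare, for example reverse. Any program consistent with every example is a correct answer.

map_mul(-4) | sort_desc | map_add(9) | filter_lt(-3)

Check, running the answer program on each example:
  [14, 48, -12, 9, -27, -13, 42, -46] -> [-56, -192, 48, -36, 108, 52, -168, 184] -> [184, 108, 52, 48, -36, -56, -168, -192] -> [193, 117, 61, 57, -27, -47, -159, -183] -> [-27, -47, -159, -183]
  [13, 20, -31, 39, 33, 10, 48, 11] -> [-52, -80, 124, -156, -132, -40, -192, -44] -> [124, -40, -44, -52, -80, -132, -156, -192] -> [133, -31, -35, -43, -71, -123, -147, -183] -> [-31, -35, -43, -71, -123, -147, -183]
  [37, -3, -25, -26, 8, 49, -37] -> [-148, 12, 100, 104, -32, -196, 148] -> [148, 104, 100, 12, -32, -148, -196] -> [157, 113, 109, 21, -23, -139, -187] -> [-23, -139, -187]
  [44, -18, 20, -13, -7, 13] -> [-176, 72, -80, 52, 28, -52] -> [72, 52, 28, -52, -80, -176] -> [81, 61, 37, -43, -71, -167] -> [-43, -71, -167]
  [24, 14, 23, -24, -45, 9, 6, -23] -> [-96, -56, -92, 96, 180, -36, -24, 92] -> [180, 96, 92, -24, -36, -56, -92, -96] -> [189, 105, 101, -15, -27, -47, -83, -87] -> [-15, -27, -47, -83, -87]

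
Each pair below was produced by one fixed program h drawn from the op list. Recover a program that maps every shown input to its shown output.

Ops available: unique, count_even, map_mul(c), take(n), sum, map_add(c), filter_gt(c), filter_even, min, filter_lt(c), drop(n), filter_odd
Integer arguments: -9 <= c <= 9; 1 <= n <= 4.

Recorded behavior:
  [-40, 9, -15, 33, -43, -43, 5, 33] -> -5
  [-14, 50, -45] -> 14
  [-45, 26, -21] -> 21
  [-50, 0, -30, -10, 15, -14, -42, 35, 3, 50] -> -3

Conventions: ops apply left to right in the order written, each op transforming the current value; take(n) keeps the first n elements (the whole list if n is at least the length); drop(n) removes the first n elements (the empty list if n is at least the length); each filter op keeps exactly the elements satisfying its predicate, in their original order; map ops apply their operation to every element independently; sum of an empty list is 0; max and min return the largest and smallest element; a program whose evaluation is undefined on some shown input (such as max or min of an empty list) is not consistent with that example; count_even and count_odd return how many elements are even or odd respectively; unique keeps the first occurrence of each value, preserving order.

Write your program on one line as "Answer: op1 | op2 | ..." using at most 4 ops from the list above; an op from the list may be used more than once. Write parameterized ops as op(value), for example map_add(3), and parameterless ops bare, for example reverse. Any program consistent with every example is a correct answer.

map_mul(-1) | filter_gt(-8) | min

Check, running the answer program on each example:
  [-40, 9, -15, 33, -43, -43, 5, 33] -> [40, -9, 15, -33, 43, 43, -5, -33] -> [40, 15, 43, 43, -5] -> -5
  [-14, 50, -45] -> [14, -50, 45] -> [14, 45] -> 14
  [-45, 26, -21] -> [45, -26, 21] -> [45, 21] -> 21
  [-50, 0, -30, -10, 15, -14, -42, 35, 3, 50] -> [50, 0, 30, 10, -15, 14, 42, -35, -3, -50] -> [50, 0, 30, 10, 14, 42, -3] -> -3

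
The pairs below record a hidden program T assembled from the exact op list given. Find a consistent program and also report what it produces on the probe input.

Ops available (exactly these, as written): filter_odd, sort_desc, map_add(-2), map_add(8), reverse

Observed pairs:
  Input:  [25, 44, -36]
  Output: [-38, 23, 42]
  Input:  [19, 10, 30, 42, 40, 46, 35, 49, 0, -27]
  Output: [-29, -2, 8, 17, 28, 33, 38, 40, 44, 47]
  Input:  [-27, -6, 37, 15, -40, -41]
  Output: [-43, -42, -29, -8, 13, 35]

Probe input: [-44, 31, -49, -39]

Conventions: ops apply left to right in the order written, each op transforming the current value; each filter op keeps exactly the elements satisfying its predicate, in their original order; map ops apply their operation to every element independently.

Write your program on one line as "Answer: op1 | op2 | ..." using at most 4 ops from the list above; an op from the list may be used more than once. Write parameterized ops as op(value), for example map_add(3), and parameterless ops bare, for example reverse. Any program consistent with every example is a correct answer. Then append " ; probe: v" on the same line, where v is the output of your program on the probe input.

map_add(-2) | sort_desc | reverse ; probe: [-51, -46, -41, 29]

Check, running the answer program on each example:
  [25, 44, -36] -> [23, 42, -38] -> [42, 23, -38] -> [-38, 23, 42]
  [19, 10, 30, 42, 40, 46, 35, 49, 0, -27] -> [17, 8, 28, 40, 38, 44, 33, 47, -2, -29] -> [47, 44, 40, 38, 33, 28, 17, 8, -2, -29] -> [-29, -2, 8, 17, 28, 33, 38, 40, 44, 47]
  [-27, -6, 37, 15, -40, -41] -> [-29, -8, 35, 13, -42, -43] -> [35, 13, -8, -29, -42, -43] -> [-43, -42, -29, -8, 13, 35]
  probe: [-44, 31, -49, -39] -> [-46, 29, -51, -41] -> [29, -41, -46, -51] -> [-51, -46, -41, 29]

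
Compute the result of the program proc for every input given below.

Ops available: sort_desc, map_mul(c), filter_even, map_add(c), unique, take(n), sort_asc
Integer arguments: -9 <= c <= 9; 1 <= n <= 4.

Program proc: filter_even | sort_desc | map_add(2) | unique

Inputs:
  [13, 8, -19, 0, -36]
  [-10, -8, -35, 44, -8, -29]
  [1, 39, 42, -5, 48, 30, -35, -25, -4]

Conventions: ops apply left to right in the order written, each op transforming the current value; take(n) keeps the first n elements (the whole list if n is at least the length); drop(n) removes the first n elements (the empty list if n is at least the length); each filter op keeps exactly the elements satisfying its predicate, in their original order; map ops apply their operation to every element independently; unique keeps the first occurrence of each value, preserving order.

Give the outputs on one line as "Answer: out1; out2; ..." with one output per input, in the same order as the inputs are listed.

Execution, op by op:
  [13, 8, -19, 0, -36] -> [8, 0, -36] -> [8, 0, -36] -> [10, 2, -34] -> [10, 2, -34]
  [-10, -8, -35, 44, -8, -29] -> [-10, -8, 44, -8] -> [44, -8, -8, -10] -> [46, -6, -6, -8] -> [46, -6, -8]
  [1, 39, 42, -5, 48, 30, -35, -25, -4] -> [42, 48, 30, -4] -> [48, 42, 30, -4] -> [50, 44, 32, -2] -> [50, 44, 32, -2]

[10, 2, -34]; [46, -6, -8]; [50, 44, 32, -2]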